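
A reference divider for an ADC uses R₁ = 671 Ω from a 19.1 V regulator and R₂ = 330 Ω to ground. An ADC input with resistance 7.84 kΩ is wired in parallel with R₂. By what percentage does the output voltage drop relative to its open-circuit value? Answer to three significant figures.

2.74 %

The divider's output (Thévenin) resistance is R₁‖R₂ = 221.2 Ω.
Fractional drop under load = R_th/(R_th + R_L) = 221.2 / (221.2 + 7840) = 0.02744.
So the output falls by 2.74 %.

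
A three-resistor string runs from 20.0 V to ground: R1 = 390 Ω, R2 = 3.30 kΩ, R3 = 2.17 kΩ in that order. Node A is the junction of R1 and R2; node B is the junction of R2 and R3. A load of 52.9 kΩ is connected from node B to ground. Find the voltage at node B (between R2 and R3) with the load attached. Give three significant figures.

At node B, R3 is in parallel with the load: R3‖R_L = 2084 Ω.
Below node A the resistance is R2 + (R3‖R_L) = 5384 Ω, so V_A = 20.0 × 5384/5774 = 18.65 V.
Then V_B = V_A × (R3‖R_L)/(R2 + R3‖R_L) = 18.65 × 2084/5384 = 7.22 V.

V ≈ 7.22 V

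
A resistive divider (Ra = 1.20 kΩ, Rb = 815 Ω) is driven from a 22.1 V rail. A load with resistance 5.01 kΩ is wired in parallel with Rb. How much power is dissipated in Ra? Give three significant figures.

Total resistance from the source is Ra + (Rb‖R_L) = 1901 Ω, so I = 22.1/1901 Ω = 11.63 mA.
P = I²·Ra = (11.63 mA)² × 1.20 kΩ = 162 mW.

P ≈ 162 mW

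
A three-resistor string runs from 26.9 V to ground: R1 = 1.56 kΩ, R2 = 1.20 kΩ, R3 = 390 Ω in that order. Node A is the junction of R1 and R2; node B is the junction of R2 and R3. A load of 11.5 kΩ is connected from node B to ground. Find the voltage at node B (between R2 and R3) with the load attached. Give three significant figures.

At node B, R3 is in parallel with the load: R3‖R_L = 377.2 Ω.
Below node A the resistance is R2 + (R3‖R_L) = 1577 Ω, so V_A = 26.9 × 1577/3137 = 13.52 V.
Then V_B = V_A × (R3‖R_L)/(R2 + R3‖R_L) = 13.52 × 377.2/1577 = 3.23 V.

V ≈ 3.23 V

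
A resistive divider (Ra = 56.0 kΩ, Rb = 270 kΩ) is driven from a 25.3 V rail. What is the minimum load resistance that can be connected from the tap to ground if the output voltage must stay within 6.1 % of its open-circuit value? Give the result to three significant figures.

Output resistance R_th = Ra‖Rb = (56.0 × 270)/326.0 = 46.38 kΩ.
The fractional drop is R_th/(R_th + R_L); requiring this ≤ 0.0610 gives R_L ≥ R_th(1/0.0610 − 1) = 46.38 × 15.39 = 714 kΩ.

R_L(min) ≈ 714 kΩ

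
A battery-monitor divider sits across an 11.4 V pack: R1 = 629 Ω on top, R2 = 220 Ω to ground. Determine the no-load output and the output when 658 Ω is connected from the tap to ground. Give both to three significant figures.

Unloaded: 2.95 V; loaded: 2.37 V

Open-circuit: V = 11.4 × 220/(629 + 220) = 2.95 V.
With the load, R2 becomes R2‖R_L = 164.9 Ω, so V = 11.4 × 164.9/793.9 = 2.37 V.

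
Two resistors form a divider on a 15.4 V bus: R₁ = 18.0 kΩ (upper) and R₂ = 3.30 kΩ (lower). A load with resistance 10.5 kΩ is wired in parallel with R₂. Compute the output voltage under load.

V_out ≈ 1.89 V

The load sits in parallel with R₂: R₂‖R_L = (3.30 × 10.5) / (3.30 + 10.5) = 2.511 kΩ.
V_out = 15.4 × 2.511 / (18.0 + 2.511) = 15.4 × 2.511/20.51 = 1.89 V.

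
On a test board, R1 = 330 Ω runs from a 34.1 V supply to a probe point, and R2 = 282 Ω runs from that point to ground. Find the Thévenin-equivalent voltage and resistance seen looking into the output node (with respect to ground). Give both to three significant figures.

V_th is the open-circuit tap voltage: 34.1 × 282/(330 + 282) = 15.7 V.
With the supply zeroed, R1 and R2 appear in parallel from the tap: R_th = R1‖R2 = (330 × 282)/612.0 = 152 Ω.

V_th = 15.7 V, R_th = 152 Ω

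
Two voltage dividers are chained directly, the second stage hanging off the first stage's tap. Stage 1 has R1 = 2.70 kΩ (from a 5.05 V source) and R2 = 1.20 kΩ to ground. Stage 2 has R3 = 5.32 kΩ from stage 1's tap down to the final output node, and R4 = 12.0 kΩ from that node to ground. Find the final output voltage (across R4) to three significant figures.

Stage 2 presents R3+R4 = 17.32 kΩ as a load on stage 1's tap.
Stage 1's lower leg becomes R2‖(R3+R4) = 1.122 kΩ, so V_mid = 5.05 × 1.122/3.822 = 1.483 V.
Stage 2 is itself unloaded: V_out = V_mid × R4/(R3+R4) = 1.483 × 12.0/17.32 = 1.03 V.

V_out ≈ 1.03 V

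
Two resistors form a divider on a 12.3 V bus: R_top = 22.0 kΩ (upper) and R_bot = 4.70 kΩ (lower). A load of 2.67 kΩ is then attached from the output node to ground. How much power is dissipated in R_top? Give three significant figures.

P ≈ 5.92 mW

Total resistance from the source is R_top + (R_bot‖R_L) = 23.70 kΩ, so I = 12.3/23.70 kΩ = 0.5189 mA.
P = I²·R_top = (0.5189 mA)² × 22.0 kΩ = 5.92 mW.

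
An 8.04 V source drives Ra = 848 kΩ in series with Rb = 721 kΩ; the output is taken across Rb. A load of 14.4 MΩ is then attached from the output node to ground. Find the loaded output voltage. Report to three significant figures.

V_out ≈ 3.60 V

The load sits in parallel with Rb: Rb‖R_L = (721 × 14400) / (721 + 14400) = 686.6 kΩ.
V_out = 8.04 × 686.6 / (848 + 686.6) = 8.04 × 686.6/1535 = 3.60 V.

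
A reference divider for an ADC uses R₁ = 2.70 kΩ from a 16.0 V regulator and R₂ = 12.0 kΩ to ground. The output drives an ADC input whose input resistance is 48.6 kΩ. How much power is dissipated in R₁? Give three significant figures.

Total resistance from the source is R₁ + (R₂‖R_L) = 12.32 kΩ, so I = 16.0/12.32 kΩ = 1.298 mA.
P = I²·R₁ = (1.298 mA)² × 2.70 kΩ = 4.55 mW.

P ≈ 4.55 mW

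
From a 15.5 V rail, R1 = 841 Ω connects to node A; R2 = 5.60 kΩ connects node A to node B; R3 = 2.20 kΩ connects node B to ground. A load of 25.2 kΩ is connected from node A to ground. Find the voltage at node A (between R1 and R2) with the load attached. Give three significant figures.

Below node A the series string R2+R3 = 7800 Ω sits in parallel with the 25200 Ω load: 5956 Ω.
V_A = 15.5 × 5956/(841 + 5956) = 13.6 V.

V ≈ 13.6 V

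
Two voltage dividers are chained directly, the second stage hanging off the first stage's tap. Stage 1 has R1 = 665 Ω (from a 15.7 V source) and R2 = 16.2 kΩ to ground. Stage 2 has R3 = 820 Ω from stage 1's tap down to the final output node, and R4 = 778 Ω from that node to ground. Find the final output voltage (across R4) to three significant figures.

V_out ≈ 5.25 V

Stage 2 presents R3+R4 = 1598 Ω as a load on stage 1's tap.
Stage 1's lower leg becomes R2‖(R3+R4) = 1455 Ω, so V_mid = 15.7 × 1455/2120 = 10.77 V.
Stage 2 is itself unloaded: V_out = V_mid × R4/(R3+R4) = 10.77 × 778/1598 = 5.25 V.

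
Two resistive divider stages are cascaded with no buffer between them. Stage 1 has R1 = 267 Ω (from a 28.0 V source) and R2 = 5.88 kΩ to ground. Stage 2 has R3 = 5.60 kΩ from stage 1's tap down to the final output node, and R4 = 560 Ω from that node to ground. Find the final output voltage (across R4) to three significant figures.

V_out ≈ 2.34 V

Stage 2 presents R3+R4 = 6160 Ω as a load on stage 1's tap.
Stage 1's lower leg becomes R2‖(R3+R4) = 3008 Ω, so V_mid = 28.0 × 3008/3275 = 25.72 V.
Stage 2 is itself unloaded: V_out = V_mid × R4/(R3+R4) = 25.72 × 560/6160 = 2.34 V.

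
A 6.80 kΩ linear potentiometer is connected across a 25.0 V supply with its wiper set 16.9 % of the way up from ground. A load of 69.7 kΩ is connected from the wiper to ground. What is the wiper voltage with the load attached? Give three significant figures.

V ≈ 4.17 V

The wiper splits the pot into (1−α)R = 5.651 kΩ above and αR = 1.149 kΩ below.
Lower section ‖ load = 1.131 kΩ.
V_wiper = 25.0 × 1.131/(5.651 + 1.131) = 4.17 V.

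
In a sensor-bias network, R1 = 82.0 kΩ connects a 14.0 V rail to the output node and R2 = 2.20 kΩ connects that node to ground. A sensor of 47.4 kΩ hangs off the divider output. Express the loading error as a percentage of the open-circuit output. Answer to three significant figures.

The divider's output (Thévenin) resistance is R1‖R2 = 2.143 kΩ.
Fractional drop under load = R_th/(R_th + R_L) = 2.143 / (2.143 + 47.4) = 0.04325.
So the output falls by 4.32 %.

4.32 %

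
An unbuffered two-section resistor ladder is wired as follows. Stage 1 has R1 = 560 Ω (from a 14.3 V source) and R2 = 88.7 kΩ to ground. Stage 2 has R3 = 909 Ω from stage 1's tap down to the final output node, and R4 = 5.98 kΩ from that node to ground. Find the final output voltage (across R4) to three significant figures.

V_out ≈ 11.4 V

Stage 2 presents R3+R4 = 6889 Ω as a load on stage 1's tap.
Stage 1's lower leg becomes R2‖(R3+R4) = 6393 Ω, so V_mid = 14.3 × 6393/6953 = 13.15 V.
Stage 2 is itself unloaded: V_out = V_mid × R4/(R3+R4) = 13.15 × 5980/6889 = 11.4 V.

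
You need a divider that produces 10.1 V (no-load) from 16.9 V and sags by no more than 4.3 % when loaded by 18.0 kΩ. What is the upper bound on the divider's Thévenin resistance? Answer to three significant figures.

R_th ≤ 809 Ω

Loading drop = R_th/(R_th + R_L) ≤ 0.0430, so R_th ≤ R_L · ε/(1−ε) = 18.0 kΩ × 0.0430/0.9570 = 809 Ω.
(Any R1, R2 with R2/(R1+R2) = 0.598 and R1‖R2 ≤ 809 Ω will meet the spec.)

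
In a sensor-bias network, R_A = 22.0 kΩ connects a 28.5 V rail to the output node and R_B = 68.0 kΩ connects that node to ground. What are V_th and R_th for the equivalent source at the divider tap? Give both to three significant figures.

V_th is the open-circuit tap voltage: 28.5 × 68.0/(22.0 + 68.0) = 21.5 V.
With the supply zeroed, R_A and R_B appear in parallel from the tap: R_th = R_A‖R_B = (22.0 × 68.0)/90.00 = 16.6 kΩ.

V_th = 21.5 V, R_th = 16.6 kΩ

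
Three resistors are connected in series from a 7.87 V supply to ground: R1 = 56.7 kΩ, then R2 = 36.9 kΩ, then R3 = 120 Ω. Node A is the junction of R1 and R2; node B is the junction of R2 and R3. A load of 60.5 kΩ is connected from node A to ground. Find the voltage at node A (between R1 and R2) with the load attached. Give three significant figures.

V ≈ 2.27 V

Below node A the series string R2+R3 = 37020 Ω sits in parallel with the 60500 Ω load: 22970 Ω.
V_A = 7.87 × 22970/(56700 + 22970) = 2.27 V.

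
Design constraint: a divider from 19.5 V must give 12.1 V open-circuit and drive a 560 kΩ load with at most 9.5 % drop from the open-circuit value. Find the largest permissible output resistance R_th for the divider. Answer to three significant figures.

Loading drop = R_th/(R_th + R_L) ≤ 0.0950, so R_th ≤ R_L · ε/(1−ε) = 560 kΩ × 0.0950/0.9050 = 58.8 kΩ.

R_th ≤ 58.8 kΩ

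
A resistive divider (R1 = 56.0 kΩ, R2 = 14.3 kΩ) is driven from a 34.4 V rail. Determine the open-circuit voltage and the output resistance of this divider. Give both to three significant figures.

V_th is the open-circuit tap voltage: 34.4 × 14.3/(56.0 + 14.3) = 7.00 V.
With the supply zeroed, R1 and R2 appear in parallel from the tap: R_th = R1‖R2 = (56.0 × 14.3)/70.30 = 11.4 kΩ.

V_th = 7.00 V, R_th = 11.4 kΩ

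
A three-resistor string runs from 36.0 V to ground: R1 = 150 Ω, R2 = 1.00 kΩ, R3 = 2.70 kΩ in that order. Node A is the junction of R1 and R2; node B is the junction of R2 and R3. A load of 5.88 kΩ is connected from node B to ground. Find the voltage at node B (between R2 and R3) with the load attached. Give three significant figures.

V ≈ 22.2 V

At node B, R3 is in parallel with the load: R3‖R_L = 1850 Ω.
Below node A the resistance is R2 + (R3‖R_L) = 2850 Ω, so V_A = 36.0 × 2850/3000 = 34.20 V.
Then V_B = V_A × (R3‖R_L)/(R2 + R3‖R_L) = 34.20 × 1850/2850 = 22.2 V.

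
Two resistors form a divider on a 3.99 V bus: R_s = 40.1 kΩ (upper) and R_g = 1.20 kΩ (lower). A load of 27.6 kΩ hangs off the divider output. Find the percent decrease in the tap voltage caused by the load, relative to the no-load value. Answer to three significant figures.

The divider's output (Thévenin) resistance is R_s‖R_g = 1.165 kΩ.
Fractional drop under load = R_th/(R_th + R_L) = 1.165 / (1.165 + 27.6) = 0.04051.
So the output falls by 4.05 %.

4.05 %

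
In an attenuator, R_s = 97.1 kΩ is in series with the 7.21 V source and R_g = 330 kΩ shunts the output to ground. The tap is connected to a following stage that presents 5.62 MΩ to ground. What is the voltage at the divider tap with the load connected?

The load sits in parallel with R_g: R_g‖R_L = (330 × 5620) / (330 + 5620) = 311.7 kΩ.
V_out = 7.21 × 311.7 / (97.1 + 311.7) = 7.21 × 311.7/408.8 = 5.50 V.

V_out ≈ 5.50 V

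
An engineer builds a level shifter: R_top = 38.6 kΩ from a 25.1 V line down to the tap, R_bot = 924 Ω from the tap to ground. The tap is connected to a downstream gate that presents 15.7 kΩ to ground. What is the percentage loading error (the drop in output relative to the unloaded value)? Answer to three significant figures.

5.44 %

The divider's output (Thévenin) resistance is R_top‖R_bot = 902.4 Ω.
Fractional drop under load = R_th/(R_th + R_L) = 902.4 / (902.4 + 15700) = 0.05435.
So the output falls by 5.44 %.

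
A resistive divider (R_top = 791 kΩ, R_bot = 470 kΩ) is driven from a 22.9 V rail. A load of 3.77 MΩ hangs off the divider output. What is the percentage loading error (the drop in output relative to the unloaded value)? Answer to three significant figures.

7.25 %

The divider's output (Thévenin) resistance is R_top‖R_bot = 294.8 kΩ.
Fractional drop under load = R_th/(R_th + R_L) = 294.8 / (294.8 + 3770) = 0.07253.
So the output falls by 7.25 %.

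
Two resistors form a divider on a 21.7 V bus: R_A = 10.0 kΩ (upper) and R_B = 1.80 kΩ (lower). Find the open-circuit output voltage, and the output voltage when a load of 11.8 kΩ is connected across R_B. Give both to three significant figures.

Open-circuit: V = 21.7 × 1.80/(10.0 + 1.80) = 3.31 V.
With the load, R_B becomes R_B‖R_L = 1.562 kΩ, so V = 21.7 × 1.562/11.56 = 2.93 V.

Unloaded: 3.31 V; loaded: 2.93 V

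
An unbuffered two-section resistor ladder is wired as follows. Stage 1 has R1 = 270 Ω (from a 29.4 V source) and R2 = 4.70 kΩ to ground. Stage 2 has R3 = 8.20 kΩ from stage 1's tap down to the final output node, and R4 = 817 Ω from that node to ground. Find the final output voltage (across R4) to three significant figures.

Stage 2 presents R3+R4 = 9017 Ω as a load on stage 1's tap.
Stage 1's lower leg becomes R2‖(R3+R4) = 3090 Ω, so V_mid = 29.4 × 3090/3360 = 27.04 V.
Stage 2 is itself unloaded: V_out = V_mid × R4/(R3+R4) = 27.04 × 817/9017 = 2.45 V.

V_out ≈ 2.45 V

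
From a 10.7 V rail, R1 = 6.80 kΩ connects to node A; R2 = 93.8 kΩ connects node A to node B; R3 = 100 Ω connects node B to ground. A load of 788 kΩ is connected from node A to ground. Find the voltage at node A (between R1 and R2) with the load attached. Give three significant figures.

V ≈ 9.90 V

Below node A the series string R2+R3 = 93900 Ω sits in parallel with the 788000 Ω load: 83900 Ω.
V_A = 10.7 × 83900/(6800 + 83900) = 9.90 V.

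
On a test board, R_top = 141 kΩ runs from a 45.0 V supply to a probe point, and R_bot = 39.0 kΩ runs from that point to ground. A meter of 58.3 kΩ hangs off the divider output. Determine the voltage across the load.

The load sits in parallel with R_bot: R_bot‖R_L = (39.0 × 58.3) / (39.0 + 58.3) = 23.37 kΩ.
V_out = 45.0 × 23.37 / (141 + 23.37) = 45.0 × 23.37/164.4 = 6.40 V.

V_out ≈ 6.40 V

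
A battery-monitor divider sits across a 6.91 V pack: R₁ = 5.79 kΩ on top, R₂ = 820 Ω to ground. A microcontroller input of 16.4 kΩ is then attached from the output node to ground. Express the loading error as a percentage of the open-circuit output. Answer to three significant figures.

4.20 %

The divider's output (Thévenin) resistance is R₁‖R₂ = 718.3 Ω.
Fractional drop under load = R_th/(R_th + R_L) = 718.3 / (718.3 + 16400) = 0.04196.
So the output falls by 4.20 %.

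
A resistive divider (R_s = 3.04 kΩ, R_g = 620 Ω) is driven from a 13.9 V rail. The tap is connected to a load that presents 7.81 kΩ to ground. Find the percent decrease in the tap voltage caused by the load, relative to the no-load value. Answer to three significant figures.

The divider's output (Thévenin) resistance is R_s‖R_g = 515.0 Ω.
Fractional drop under load = R_th/(R_th + R_L) = 515.0 / (515.0 + 7810) = 0.06186.
So the output falls by 6.19 %.

6.19 %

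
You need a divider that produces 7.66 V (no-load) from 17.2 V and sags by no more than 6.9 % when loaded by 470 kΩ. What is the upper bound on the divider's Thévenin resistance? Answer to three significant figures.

Loading drop = R_th/(R_th + R_L) ≤ 0.0690, so R_th ≤ R_L · ε/(1−ε) = 470 kΩ × 0.0690/0.9310 = 34.8 kΩ.

R_th ≤ 34.8 kΩ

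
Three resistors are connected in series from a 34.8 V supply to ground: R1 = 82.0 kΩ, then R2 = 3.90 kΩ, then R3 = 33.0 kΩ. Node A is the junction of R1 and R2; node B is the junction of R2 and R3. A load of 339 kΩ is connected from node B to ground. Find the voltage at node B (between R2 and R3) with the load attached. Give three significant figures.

At node B, R3 is in parallel with the load: R3‖R_L = 30.07 kΩ.
Below node A the resistance is R2 + (R3‖R_L) = 33.97 kΩ, so V_A = 34.8 × 33.97/116.0 = 10.19 V.
Then V_B = V_A × (R3‖R_L)/(R2 + R3‖R_L) = 10.19 × 30.07/33.97 = 9.02 V.

V ≈ 9.02 V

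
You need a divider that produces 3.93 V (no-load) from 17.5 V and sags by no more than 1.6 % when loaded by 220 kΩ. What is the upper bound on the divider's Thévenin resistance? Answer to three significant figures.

Loading drop = R_th/(R_th + R_L) ≤ 0.0160, so R_th ≤ R_L · ε/(1−ε) = 220 kΩ × 0.0160/0.9840 = 3.58 kΩ.

R_th ≤ 3.58 kΩ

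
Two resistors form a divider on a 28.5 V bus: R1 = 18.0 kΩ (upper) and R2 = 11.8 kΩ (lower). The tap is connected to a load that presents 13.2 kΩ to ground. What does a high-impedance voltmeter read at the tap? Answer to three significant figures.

V_out ≈ 7.33 V

The load sits in parallel with R2: R2‖R_L = (11.8 × 13.2) / (11.8 + 13.2) = 6.230 kΩ.
V_out = 28.5 × 6.230 / (18.0 + 6.230) = 28.5 × 6.230/24.23 = 7.33 V.
(Unloaded it would have been 11.3 V.)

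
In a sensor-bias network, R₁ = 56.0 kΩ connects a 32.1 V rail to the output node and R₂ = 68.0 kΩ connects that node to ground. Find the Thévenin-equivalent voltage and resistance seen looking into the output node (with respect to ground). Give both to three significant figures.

V_th is the open-circuit tap voltage: 32.1 × 68.0/(56.0 + 68.0) = 17.6 V.
With the supply zeroed, R₁ and R₂ appear in parallel from the tap: R_th = R₁‖R₂ = (56.0 × 68.0)/124.0 = 30.7 kΩ.

V_th = 17.6 V, R_th = 30.7 kΩ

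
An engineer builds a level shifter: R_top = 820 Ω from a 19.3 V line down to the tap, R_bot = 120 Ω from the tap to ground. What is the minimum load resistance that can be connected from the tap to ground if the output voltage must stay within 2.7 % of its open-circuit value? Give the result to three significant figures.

Output resistance R_th = R_top‖R_bot = (820 × 120)/940.0 = 104.7 Ω.
The fractional drop is R_th/(R_th + R_L); requiring this ≤ 0.0270 gives R_L ≥ R_th(1/0.0270 − 1) = 104.7 × 36.04 = 3.77 kΩ.

R_L(min) ≈ 3.77 kΩ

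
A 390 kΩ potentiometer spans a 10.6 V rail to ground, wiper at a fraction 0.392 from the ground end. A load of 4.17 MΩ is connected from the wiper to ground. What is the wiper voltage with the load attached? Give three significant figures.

V ≈ 4.06 V

The wiper splits the pot into (1−α)R = 237.1 kΩ above and αR = 152.9 kΩ below.
Lower section ‖ load = 147.5 kΩ.
V_wiper = 10.6 × 147.5/(237.1 + 147.5) = 4.06 V.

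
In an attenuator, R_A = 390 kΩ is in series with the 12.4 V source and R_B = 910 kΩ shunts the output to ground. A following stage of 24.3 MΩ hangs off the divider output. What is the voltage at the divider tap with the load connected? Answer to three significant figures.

V_out ≈ 8.58 V

The load sits in parallel with R_B: R_B‖R_L = (910 × 24300) / (910 + 24300) = 877.2 kΩ.
V_out = 12.4 × 877.2 / (390 + 877.2) = 12.4 × 877.2/1267 = 8.58 V.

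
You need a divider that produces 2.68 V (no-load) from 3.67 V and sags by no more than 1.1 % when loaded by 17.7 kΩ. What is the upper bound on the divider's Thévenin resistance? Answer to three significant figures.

Loading drop = R_th/(R_th + R_L) ≤ 0.0110, so R_th ≤ R_L · ε/(1−ε) = 17.7 kΩ × 0.0110/0.9890 = 197 Ω.

R_th ≤ 197 Ω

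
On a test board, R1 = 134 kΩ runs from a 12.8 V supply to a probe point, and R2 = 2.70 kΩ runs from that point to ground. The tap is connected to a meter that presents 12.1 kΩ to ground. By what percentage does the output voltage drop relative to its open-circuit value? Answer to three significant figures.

The divider's output (Thévenin) resistance is R1‖R2 = 2.647 kΩ.
Fractional drop under load = R_th/(R_th + R_L) = 2.647 / (2.647 + 12.1) = 0.1795.
So the output falls by 17.9 %.

17.9 %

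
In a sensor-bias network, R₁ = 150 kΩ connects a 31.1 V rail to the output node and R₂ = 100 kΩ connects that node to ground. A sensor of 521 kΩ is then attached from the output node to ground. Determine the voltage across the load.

V_out ≈ 11.2 V

The load sits in parallel with R₂: R₂‖R_L = (100 × 521) / (100 + 521) = 83.90 kΩ.
V_out = 31.1 × 83.90 / (150 + 83.90) = 31.1 × 83.90/233.9 = 11.2 V.
(Unloaded it would have been 12.4 V.)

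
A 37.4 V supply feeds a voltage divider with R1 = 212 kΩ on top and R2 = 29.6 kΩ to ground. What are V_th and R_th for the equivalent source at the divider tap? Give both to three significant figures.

V_th = 4.58 V, R_th = 26.0 kΩ

V_th is the open-circuit tap voltage: 37.4 × 29.6/(212 + 29.6) = 4.58 V.
With the supply zeroed, R1 and R2 appear in parallel from the tap: R_th = R1‖R2 = (212 × 29.6)/241.6 = 26.0 kΩ.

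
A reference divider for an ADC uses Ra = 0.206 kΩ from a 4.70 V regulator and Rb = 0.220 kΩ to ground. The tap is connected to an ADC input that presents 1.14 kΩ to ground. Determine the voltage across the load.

V_out ≈ 2.22 V

The load sits in parallel with Rb: Rb‖R_L = (220 × 1140) / (220 + 1140) = 184.4 Ω.
V_out = 4.70 × 184.4 / (206 + 184.4) = 4.70 × 184.4/390.4 = 2.22 V.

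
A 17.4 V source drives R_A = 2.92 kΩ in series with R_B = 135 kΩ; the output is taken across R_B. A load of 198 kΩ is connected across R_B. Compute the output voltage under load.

V_out ≈ 16.8 V

The load sits in parallel with R_B: R_B‖R_L = (135 × 198) / (135 + 198) = 80.27 kΩ.
V_out = 17.4 × 80.27 / (2.92 + 80.27) = 17.4 × 80.27/83.19 = 16.8 V.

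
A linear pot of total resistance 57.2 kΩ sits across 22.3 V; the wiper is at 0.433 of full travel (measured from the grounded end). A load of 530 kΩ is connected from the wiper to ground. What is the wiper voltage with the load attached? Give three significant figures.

The wiper splits the pot into (1−α)R = 32.43 kΩ above and αR = 24.77 kΩ below.
Lower section ‖ load = 23.66 kΩ.
V_wiper = 22.3 × 23.66/(32.43 + 23.66) = 9.41 V.

V ≈ 9.41 V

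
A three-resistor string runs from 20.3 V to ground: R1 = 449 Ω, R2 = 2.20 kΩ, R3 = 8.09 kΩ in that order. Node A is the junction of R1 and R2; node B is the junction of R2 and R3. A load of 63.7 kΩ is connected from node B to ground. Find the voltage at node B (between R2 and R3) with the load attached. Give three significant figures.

At node B, R3 is in parallel with the load: R3‖R_L = 7178 Ω.
Below node A the resistance is R2 + (R3‖R_L) = 9378 Ω, so V_A = 20.3 × 9378/9827 = 19.37 V.
Then V_B = V_A × (R3‖R_L)/(R2 + R3‖R_L) = 19.37 × 7178/9378 = 14.8 V.

V ≈ 14.8 V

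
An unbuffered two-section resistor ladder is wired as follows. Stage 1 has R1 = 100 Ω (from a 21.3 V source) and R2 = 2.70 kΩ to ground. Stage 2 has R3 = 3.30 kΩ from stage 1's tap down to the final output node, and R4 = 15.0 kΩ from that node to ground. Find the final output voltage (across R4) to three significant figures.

Stage 2 presents R3+R4 = 18300 Ω as a load on stage 1's tap.
Stage 1's lower leg becomes R2‖(R3+R4) = 2353 Ω, so V_mid = 21.3 × 2353/2453 = 20.43 V.
Stage 2 is itself unloaded: V_out = V_mid × R4/(R3+R4) = 20.43 × 15000/18300 = 16.7 V.

V_out ≈ 16.7 V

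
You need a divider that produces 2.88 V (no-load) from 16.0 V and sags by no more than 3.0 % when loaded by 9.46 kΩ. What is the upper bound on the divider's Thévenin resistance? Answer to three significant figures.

Loading drop = R_th/(R_th + R_L) ≤ 0.0300, so R_th ≤ R_L · ε/(1−ε) = 9.46 kΩ × 0.0300/0.9700 = 293 Ω.
(Any R1, R2 with R2/(R1+R2) = 0.180 and R1‖R2 ≤ 293 Ω will meet the spec.)

R_th ≤ 293 Ω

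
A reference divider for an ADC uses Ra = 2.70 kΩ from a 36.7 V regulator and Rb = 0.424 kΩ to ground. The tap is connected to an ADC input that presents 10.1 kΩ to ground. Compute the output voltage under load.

The load sits in parallel with Rb: Rb‖R_L = (424 × 10100) / (424 + 10100) = 406.9 Ω.
V_out = 36.7 × 406.9 / (2700 + 406.9) = 36.7 × 406.9/3107 = 4.81 V.
(Unloaded it would have been 4.98 V.)

V_out ≈ 4.81 V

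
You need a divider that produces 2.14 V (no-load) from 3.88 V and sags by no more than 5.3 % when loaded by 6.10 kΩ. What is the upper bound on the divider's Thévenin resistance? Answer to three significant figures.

Loading drop = R_th/(R_th + R_L) ≤ 0.0530, so R_th ≤ R_L · ε/(1−ε) = 6.10 kΩ × 0.0530/0.9470 = 341 Ω.

R_th ≤ 341 Ω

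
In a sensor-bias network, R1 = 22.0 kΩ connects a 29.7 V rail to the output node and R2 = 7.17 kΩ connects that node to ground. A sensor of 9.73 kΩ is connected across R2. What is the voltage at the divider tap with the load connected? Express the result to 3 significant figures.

V_out ≈ 4.69 V

The load sits in parallel with R2: R2‖R_L = (7.17 × 9.73) / (7.17 + 9.73) = 4.128 kΩ.
V_out = 29.7 × 4.128 / (22.0 + 4.128) = 29.7 × 4.128/26.13 = 4.69 V.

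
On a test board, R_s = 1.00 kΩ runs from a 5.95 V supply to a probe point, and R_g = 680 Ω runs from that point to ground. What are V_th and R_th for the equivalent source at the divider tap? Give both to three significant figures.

V_th is the open-circuit tap voltage: 5.95 × 680/(1000 + 680) = 2.41 V.
With the supply zeroed, R_s and R_g appear in parallel from the tap: R_th = R_s‖R_g = (1000 × 680)/1680 = 405 Ω.

V_th = 2.41 V, R_th = 405 Ω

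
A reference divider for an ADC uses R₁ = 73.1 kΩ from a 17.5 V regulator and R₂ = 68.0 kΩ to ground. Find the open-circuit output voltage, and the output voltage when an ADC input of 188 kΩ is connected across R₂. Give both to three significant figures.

Open-circuit: V = 17.5 × 68.0/(73.1 + 68.0) = 8.43 V.
With the load, R₂ becomes R₂‖R_L = 49.94 kΩ, so V = 17.5 × 49.94/123.0 = 7.10 V.

Unloaded: 8.43 V; loaded: 7.10 V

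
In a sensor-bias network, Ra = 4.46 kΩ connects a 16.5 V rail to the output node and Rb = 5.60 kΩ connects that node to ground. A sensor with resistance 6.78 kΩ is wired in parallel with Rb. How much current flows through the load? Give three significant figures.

I_L ≈ 0.992 mA

Rb‖R_L = 3.067 kΩ; V_out = 16.5 × 3.067/7.527 = 6.723 V.
I_L = V_out / R_L = 6.723 / 6.78 kΩ = 0.992 mA.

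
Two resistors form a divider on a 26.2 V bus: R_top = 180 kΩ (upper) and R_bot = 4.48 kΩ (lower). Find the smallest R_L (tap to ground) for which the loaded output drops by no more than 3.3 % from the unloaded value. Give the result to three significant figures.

Output resistance R_th = R_top‖R_bot = (180 × 4.48)/184.5 = 4.371 kΩ.
The fractional drop is R_th/(R_th + R_L); requiring this ≤ 0.0330 gives R_L ≥ R_th(1/0.0330 − 1) = 4.371 × 29.30 = 128 kΩ.

R_L(min) ≈ 128 kΩ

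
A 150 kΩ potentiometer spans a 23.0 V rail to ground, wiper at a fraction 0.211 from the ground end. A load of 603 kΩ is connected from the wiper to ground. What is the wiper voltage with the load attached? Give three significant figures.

The wiper splits the pot into (1−α)R = 118.3 kΩ above and αR = 31.65 kΩ below.
Lower section ‖ load = 30.07 kΩ.
V_wiper = 23.0 × 30.07/(118.3 + 30.07) = 4.66 V.

V ≈ 4.66 V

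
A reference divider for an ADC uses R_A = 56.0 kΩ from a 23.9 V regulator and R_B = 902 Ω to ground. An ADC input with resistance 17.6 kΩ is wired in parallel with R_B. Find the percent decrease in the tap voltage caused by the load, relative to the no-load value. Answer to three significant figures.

4.80 %

The divider's output (Thévenin) resistance is R_A‖R_B = 887.7 Ω.
Fractional drop under load = R_th/(R_th + R_L) = 887.7 / (887.7 + 17600) = 0.04802.
So the output falls by 4.80 %.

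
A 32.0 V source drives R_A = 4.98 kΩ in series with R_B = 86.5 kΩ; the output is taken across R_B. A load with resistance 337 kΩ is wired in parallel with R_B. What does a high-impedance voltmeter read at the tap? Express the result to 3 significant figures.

V_out ≈ 29.8 V

The load sits in parallel with R_B: R_B‖R_L = (86.5 × 337) / (86.5 + 337) = 68.83 kΩ.
V_out = 32.0 × 68.83 / (4.98 + 68.83) = 32.0 × 68.83/73.81 = 29.8 V.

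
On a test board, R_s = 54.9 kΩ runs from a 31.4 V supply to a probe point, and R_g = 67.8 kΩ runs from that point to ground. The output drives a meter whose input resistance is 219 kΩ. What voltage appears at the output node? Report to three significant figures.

V_out ≈ 15.2 V

The load sits in parallel with R_g: R_g‖R_L = (67.8 × 219) / (67.8 + 219) = 51.77 kΩ.
V_out = 31.4 × 51.77 / (54.9 + 51.77) = 31.4 × 51.77/106.7 = 15.2 V.
(Unloaded it would have been 17.4 V.)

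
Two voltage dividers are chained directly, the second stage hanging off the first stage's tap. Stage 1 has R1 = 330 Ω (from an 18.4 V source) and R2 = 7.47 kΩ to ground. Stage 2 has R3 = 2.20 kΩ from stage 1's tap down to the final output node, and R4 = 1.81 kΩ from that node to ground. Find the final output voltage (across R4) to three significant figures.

V_out ≈ 7.37 V

Stage 2 presents R3+R4 = 4010 Ω as a load on stage 1's tap.
Stage 1's lower leg becomes R2‖(R3+R4) = 2609 Ω, so V_mid = 18.4 × 2609/2939 = 16.33 V.
Stage 2 is itself unloaded: V_out = V_mid × R4/(R3+R4) = 16.33 × 1810/4010 = 7.37 V.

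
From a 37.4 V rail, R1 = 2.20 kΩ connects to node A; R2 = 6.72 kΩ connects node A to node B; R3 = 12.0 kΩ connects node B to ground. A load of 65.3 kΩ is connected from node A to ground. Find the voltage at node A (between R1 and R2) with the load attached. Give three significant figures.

Below node A the series string R2+R3 = 18.72 kΩ sits in parallel with the 65.3 kΩ load: 14.55 kΩ.
V_A = 37.4 × 14.55/(2.20 + 14.55) = 32.5 V.

V ≈ 32.5 V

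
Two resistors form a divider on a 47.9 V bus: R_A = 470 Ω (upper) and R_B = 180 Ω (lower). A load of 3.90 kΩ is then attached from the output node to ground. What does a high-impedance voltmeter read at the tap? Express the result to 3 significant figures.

V_out ≈ 12.8 V

The load sits in parallel with R_B: R_B‖R_L = (180 × 3900) / (180 + 3900) = 172.1 Ω.
V_out = 47.9 × 172.1 / (470 + 172.1) = 47.9 × 172.1/642.1 = 12.8 V.
(Unloaded it would have been 13.3 V.)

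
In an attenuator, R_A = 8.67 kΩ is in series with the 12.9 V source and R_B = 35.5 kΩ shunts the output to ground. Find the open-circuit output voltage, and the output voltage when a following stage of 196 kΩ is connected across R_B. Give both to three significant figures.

Open-circuit: V = 12.9 × 35.5/(8.67 + 35.5) = 10.4 V.
With the load, R_B becomes R_B‖R_L = 30.06 kΩ, so V = 12.9 × 30.06/38.73 = 10.0 V.

Unloaded: 10.4 V; loaded: 10.0 V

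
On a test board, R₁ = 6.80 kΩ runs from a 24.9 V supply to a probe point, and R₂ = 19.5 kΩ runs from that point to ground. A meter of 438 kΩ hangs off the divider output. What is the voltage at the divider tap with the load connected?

The load sits in parallel with R₂: R₂‖R_L = (19.5 × 438) / (19.5 + 438) = 18.67 kΩ.
V_out = 24.9 × 18.67 / (6.80 + 18.67) = 24.9 × 18.67/25.47 = 18.3 V.

V_out ≈ 18.3 V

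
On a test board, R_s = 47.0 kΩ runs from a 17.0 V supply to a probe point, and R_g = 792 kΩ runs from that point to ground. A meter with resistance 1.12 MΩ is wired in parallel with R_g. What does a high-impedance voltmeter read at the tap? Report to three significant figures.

The load sits in parallel with R_g: R_g‖R_L = (792 × 1120) / (792 + 1120) = 463.9 kΩ.
V_out = 17.0 × 463.9 / (47.0 + 463.9) = 17.0 × 463.9/510.9 = 15.4 V.
(Unloaded it would have been 16.0 V.)

V_out ≈ 15.4 V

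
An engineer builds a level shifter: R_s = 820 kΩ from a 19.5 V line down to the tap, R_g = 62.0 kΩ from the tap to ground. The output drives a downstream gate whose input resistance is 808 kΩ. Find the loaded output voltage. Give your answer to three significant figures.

V_out ≈ 1.28 V

The load sits in parallel with R_g: R_g‖R_L = (62.0 × 808) / (62.0 + 808) = 57.58 kΩ.
V_out = 19.5 × 57.58 / (820 + 57.58) = 19.5 × 57.58/877.6 = 1.28 V.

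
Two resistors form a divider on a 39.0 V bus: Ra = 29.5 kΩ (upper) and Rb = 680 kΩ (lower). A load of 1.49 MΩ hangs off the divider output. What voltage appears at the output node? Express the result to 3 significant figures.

V_out ≈ 36.7 V

The load sits in parallel with Rb: Rb‖R_L = (680 × 1490) / (680 + 1490) = 466.9 kΩ.
V_out = 39.0 × 466.9 / (29.5 + 466.9) = 39.0 × 466.9/496.4 = 36.7 V.
(Unloaded it would have been 37.4 V.)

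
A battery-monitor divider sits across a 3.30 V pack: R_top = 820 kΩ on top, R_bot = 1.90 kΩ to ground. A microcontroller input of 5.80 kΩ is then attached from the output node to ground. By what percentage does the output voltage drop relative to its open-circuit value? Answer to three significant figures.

24.6 %

The divider's output (Thévenin) resistance is R_top‖R_bot = 1.896 kΩ.
Fractional drop under load = R_th/(R_th + R_L) = 1.896 / (1.896 + 5.80) = 0.2463.
So the output falls by 24.6 %.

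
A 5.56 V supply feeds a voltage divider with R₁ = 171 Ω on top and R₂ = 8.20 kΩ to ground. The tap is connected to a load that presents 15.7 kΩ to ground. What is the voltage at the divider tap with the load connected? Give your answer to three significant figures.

The load sits in parallel with R₂: R₂‖R_L = (8200 × 15700) / (8200 + 15700) = 5387 Ω.
V_out = 5.56 × 5387 / (171 + 5387) = 5.56 × 5387/5558 = 5.39 V.

V_out ≈ 5.39 V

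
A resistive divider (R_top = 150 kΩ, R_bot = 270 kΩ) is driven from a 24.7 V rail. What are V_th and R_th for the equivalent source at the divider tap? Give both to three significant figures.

V_th is the open-circuit tap voltage: 24.7 × 270/(150 + 270) = 15.9 V.
With the supply zeroed, R_top and R_bot appear in parallel from the tap: R_th = R_top‖R_bot = (150 × 270)/420.0 = 96.4 kΩ.

V_th = 15.9 V, R_th = 96.4 kΩ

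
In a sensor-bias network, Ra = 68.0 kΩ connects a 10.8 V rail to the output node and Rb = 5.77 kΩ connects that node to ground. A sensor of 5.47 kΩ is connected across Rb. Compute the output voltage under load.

V_out ≈ 0.428 V

The load sits in parallel with Rb: Rb‖R_L = (5.77 × 5.47) / (5.77 + 5.47) = 2.808 kΩ.
V_out = 10.8 × 2.808 / (68.0 + 2.808) = 10.8 × 2.808/70.81 = 0.428 V.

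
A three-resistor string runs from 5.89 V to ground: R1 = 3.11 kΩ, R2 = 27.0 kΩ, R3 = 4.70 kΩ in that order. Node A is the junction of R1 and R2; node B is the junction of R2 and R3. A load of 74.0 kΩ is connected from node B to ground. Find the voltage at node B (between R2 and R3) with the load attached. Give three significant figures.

At node B, R3 is in parallel with the load: R3‖R_L = 4.419 kΩ.
Below node A the resistance is R2 + (R3‖R_L) = 31.42 kΩ, so V_A = 5.89 × 31.42/34.53 = 5.359 V.
Then V_B = V_A × (R3‖R_L)/(R2 + R3‖R_L) = 5.359 × 4.419/31.42 = 0.754 V.

V ≈ 0.754 V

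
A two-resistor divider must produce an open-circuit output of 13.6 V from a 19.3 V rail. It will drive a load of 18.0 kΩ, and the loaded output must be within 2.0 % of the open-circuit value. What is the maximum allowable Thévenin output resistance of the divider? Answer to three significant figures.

Loading drop = R_th/(R_th + R_L) ≤ 0.0200, so R_th ≤ R_L · ε/(1−ε) = 18.0 kΩ × 0.0200/0.9800 = 367 Ω.

R_th ≤ 367 Ω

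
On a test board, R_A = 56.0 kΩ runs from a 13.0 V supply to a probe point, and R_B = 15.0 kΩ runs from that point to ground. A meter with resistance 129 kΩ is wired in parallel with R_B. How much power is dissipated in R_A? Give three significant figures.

P ≈ 1.96 mW

Total resistance from the source is R_A + (R_B‖R_L) = 69.44 kΩ, so I = 13.0/69.44 kΩ = 0.1872 mA.
P = I²·R_A = (0.1872 mA)² × 56.0 kΩ = 1.96 mW.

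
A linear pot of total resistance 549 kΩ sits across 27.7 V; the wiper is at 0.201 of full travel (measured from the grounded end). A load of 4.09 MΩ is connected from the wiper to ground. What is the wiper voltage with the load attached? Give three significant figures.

The wiper splits the pot into (1−α)R = 438.7 kΩ above and αR = 110.3 kΩ below.
Lower section ‖ load = 107.4 kΩ.
V_wiper = 27.7 × 107.4/(438.7 + 107.4) = 5.45 V.

V ≈ 5.45 V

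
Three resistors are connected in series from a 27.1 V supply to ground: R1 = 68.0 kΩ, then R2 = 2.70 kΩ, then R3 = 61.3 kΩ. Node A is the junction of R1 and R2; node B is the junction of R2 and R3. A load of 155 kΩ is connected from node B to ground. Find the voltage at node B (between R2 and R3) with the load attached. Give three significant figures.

V ≈ 10.4 V

At node B, R3 is in parallel with the load: R3‖R_L = 43.93 kΩ.
Below node A the resistance is R2 + (R3‖R_L) = 46.63 kΩ, so V_A = 27.1 × 46.63/114.6 = 11.02 V.
Then V_B = V_A × (R3‖R_L)/(R2 + R3‖R_L) = 11.02 × 43.93/46.63 = 10.4 V.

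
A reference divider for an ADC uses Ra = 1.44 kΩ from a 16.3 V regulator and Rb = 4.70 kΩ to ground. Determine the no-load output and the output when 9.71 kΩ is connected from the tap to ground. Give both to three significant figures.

Open-circuit: V = 16.3 × 4.70/(1.44 + 4.70) = 12.5 V.
With the load, Rb becomes Rb‖R_L = 3.167 kΩ, so V = 16.3 × 3.167/4.607 = 11.2 V.

Unloaded: 12.5 V; loaded: 11.2 V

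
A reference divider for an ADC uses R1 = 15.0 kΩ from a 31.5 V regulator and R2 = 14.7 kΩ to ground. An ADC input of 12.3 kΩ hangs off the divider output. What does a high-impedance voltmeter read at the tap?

V_out ≈ 9.72 V

The load sits in parallel with R2: R2‖R_L = (14.7 × 12.3) / (14.7 + 12.3) = 6.697 kΩ.
V_out = 31.5 × 6.697 / (15.0 + 6.697) = 31.5 × 6.697/21.70 = 9.72 V.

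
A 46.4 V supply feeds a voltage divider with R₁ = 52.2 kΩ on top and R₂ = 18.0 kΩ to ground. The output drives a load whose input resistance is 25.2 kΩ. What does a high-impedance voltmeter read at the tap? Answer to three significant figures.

The load sits in parallel with R₂: R₂‖R_L = (18.0 × 25.2) / (18.0 + 25.2) = 10.50 kΩ.
V_out = 46.4 × 10.50 / (52.2 + 10.50) = 46.4 × 10.50/62.70 = 7.77 V.

V_out ≈ 7.77 V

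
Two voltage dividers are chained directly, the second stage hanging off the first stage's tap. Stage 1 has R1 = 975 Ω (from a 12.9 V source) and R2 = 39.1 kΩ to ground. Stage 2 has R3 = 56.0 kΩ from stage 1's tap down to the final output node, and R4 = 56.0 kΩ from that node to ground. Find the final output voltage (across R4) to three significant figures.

V_out ≈ 6.24 V

Stage 2 presents R3+R4 = 112000 Ω as a load on stage 1's tap.
Stage 1's lower leg becomes R2‖(R3+R4) = 28980 Ω, so V_mid = 12.9 × 28980/29960 = 12.48 V.
Stage 2 is itself unloaded: V_out = V_mid × R4/(R3+R4) = 12.48 × 56000/112000 = 6.24 V.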